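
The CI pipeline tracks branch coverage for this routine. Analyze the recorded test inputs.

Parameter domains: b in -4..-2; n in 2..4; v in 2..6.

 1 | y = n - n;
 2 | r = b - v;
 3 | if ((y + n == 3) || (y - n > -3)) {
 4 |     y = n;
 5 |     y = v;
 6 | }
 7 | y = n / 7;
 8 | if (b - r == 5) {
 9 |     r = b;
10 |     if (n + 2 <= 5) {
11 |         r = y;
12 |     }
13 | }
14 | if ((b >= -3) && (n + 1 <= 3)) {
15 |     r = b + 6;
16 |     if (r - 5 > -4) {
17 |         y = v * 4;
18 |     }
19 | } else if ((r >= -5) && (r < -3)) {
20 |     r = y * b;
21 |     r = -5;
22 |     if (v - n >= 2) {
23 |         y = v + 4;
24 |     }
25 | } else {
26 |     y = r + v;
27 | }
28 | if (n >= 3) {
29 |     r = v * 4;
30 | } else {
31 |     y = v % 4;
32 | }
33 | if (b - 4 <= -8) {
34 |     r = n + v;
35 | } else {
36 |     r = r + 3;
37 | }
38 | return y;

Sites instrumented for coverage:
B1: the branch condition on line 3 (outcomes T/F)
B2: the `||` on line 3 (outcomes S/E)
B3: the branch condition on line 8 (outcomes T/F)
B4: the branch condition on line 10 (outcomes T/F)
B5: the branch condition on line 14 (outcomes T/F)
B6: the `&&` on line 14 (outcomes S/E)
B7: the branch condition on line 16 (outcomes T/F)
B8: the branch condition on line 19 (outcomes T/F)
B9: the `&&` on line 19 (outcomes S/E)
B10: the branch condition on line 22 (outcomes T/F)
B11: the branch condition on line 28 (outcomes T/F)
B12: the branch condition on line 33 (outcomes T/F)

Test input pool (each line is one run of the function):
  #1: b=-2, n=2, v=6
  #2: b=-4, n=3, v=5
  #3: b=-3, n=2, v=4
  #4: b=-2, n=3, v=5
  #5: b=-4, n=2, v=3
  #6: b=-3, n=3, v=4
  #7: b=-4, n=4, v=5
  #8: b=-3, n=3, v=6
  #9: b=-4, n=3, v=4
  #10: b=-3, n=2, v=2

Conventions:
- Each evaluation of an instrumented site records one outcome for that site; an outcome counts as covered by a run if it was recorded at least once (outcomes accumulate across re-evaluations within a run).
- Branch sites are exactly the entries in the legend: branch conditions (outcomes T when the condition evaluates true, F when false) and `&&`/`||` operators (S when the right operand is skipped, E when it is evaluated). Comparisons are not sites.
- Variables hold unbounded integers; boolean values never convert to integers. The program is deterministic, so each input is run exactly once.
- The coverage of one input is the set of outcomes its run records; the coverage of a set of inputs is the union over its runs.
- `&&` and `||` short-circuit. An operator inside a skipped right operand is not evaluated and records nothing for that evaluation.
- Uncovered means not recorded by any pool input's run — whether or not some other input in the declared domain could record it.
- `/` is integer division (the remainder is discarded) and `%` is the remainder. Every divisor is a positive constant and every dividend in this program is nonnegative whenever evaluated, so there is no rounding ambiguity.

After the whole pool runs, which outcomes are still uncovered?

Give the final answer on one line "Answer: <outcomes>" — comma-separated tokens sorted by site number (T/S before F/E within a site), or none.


#1 (b=-2, n=2, v=6) -> B2->E, B1->T, B3->F, B6->E, B5->T, B7->T, B11->F, B12->F; covered: B1=T, B2=E, B3=F, B5=T, B6=E, B7=T, B11=F, B12=F
#2 (b=-4, n=3, v=5) -> B2->S, B1->T, B3->T, B4->T, B6->S, B5->F, B9->E, B8->F, B11->T, B12->T; covered: B1=T, B2=S, B3=T, B4=T, B5=F, B6=S, B8=F, B9=E, B11=T, B12=T
#3 (b=-3, n=2, v=4) -> B2->E, B1->T, B3->F, B6->E, B5->T, B7->T, B11->F, B12->F; covered: B1=T, B2=E, B3=F, B5=T, B6=E, B7=T, B11=F, B12=F
#4 (b=-2, n=3, v=5) -> B2->S, B1->T, B3->T, B4->T, B6->E, B5->F, B9->E, B8->F, B11->T, B12->F; covered: B1=T, B2=S, B3=T, B4=T, B5=F, B6=E, B8=F, B9=E, B11=T, B12=F
#5 (b=-4, n=2, v=3) -> B2->E, B1->T, B3->F, B6->S, B5->F, B9->S, B8->F, B11->F, B12->T; covered: B1=T, B2=E, B3=F, B5=F, B6=S, B8=F, B9=S, B11=F, B12=T
#6 (b=-3, n=3, v=4) -> B2->S, B1->T, B3->F, B6->E, B5->F, B9->S, B8->F, B11->T, B12->F; covered: B1=T, B2=S, B3=F, B5=F, B6=E, B8=F, B9=S, B11=T, B12=F
#7 (b=-4, n=4, v=5) -> B2->E, B1->F, B3->T, B4->F, B6->S, B5->F, B9->E, B8->T, B10->F, B11->T, B12->T; covered: B1=F, B2=E, B3=T, B4=F, B5=F, B6=S, B8=T, B9=E, B10=F, B11=T, B12=T
#8 (b=-3, n=3, v=6) -> B2->S, B1->T, B3->F, B6->E, B5->F, B9->S, B8->F, B11->T, B12->F; covered: B1=T, B2=S, B3=F, B5=F, B6=E, B8=F, B9=S, B11=T, B12=F
#9 (b=-4, n=3, v=4) -> B2->S, B1->T, B3->F, B6->S, B5->F, B9->S, B8->F, B11->T, B12->T; covered: B1=T, B2=S, B3=F, B5=F, B6=S, B8=F, B9=S, B11=T, B12=T
#10 (b=-3, n=2, v=2) -> B2->E, B1->T, B3->F, B6->E, B5->T, B7->T, B11->F, B12->F; covered: B1=T, B2=E, B3=F, B5=T, B6=E, B7=T, B11=F, B12=F
union over the pool: B1=T, B1=F, B2=S, B2=E, B3=T, B3=F, B4=T, B4=F, B5=T, B5=F, B6=S, B6=E, B7=T, B8=T, B8=F, B9=S, B9=E, B10=F, B11=T, B11=F, B12=T, B12=F
uncovered (2 of 24): B7=F, B10=T
Answer: B7=F, B10=T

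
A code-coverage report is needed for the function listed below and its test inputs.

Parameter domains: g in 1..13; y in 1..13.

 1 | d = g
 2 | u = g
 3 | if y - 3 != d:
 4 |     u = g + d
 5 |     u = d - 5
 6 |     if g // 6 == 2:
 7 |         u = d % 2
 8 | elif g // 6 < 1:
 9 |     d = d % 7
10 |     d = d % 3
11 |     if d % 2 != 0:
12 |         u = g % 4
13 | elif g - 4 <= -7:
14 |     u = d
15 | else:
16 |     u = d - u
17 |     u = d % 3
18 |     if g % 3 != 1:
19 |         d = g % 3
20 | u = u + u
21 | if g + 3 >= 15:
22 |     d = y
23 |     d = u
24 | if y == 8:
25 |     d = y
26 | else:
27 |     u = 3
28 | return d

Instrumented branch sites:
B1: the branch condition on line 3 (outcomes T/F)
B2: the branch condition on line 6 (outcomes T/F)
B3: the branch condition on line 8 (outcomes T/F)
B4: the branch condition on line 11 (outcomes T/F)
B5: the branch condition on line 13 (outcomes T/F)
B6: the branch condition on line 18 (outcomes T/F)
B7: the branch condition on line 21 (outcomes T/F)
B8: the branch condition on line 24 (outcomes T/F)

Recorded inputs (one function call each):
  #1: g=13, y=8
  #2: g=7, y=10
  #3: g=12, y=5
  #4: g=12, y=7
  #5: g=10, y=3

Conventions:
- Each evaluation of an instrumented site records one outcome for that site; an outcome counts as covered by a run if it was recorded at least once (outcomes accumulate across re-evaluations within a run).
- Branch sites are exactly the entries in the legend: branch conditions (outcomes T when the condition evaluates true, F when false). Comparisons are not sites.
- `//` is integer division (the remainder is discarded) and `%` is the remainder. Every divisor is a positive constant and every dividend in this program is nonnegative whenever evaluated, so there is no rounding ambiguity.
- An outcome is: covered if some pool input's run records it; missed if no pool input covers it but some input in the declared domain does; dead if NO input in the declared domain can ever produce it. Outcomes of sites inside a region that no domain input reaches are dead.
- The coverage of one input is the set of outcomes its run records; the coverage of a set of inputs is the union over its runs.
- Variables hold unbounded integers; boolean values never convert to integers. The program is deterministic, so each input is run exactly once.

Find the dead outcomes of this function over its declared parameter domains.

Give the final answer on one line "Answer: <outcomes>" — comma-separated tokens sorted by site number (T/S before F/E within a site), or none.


running all 169 domain inputs and tallying outcomes:
  B5=T: unreachable across the whole domain -> dead
  reachable outcomes have witnesses, e.g. B1=T (e.g. g=1, y=1), B1=F (e.g. g=1, y=4), B2=T (e.g. g=12, y=1), B2=F (e.g. g=1, y=1)
Answer: B5=T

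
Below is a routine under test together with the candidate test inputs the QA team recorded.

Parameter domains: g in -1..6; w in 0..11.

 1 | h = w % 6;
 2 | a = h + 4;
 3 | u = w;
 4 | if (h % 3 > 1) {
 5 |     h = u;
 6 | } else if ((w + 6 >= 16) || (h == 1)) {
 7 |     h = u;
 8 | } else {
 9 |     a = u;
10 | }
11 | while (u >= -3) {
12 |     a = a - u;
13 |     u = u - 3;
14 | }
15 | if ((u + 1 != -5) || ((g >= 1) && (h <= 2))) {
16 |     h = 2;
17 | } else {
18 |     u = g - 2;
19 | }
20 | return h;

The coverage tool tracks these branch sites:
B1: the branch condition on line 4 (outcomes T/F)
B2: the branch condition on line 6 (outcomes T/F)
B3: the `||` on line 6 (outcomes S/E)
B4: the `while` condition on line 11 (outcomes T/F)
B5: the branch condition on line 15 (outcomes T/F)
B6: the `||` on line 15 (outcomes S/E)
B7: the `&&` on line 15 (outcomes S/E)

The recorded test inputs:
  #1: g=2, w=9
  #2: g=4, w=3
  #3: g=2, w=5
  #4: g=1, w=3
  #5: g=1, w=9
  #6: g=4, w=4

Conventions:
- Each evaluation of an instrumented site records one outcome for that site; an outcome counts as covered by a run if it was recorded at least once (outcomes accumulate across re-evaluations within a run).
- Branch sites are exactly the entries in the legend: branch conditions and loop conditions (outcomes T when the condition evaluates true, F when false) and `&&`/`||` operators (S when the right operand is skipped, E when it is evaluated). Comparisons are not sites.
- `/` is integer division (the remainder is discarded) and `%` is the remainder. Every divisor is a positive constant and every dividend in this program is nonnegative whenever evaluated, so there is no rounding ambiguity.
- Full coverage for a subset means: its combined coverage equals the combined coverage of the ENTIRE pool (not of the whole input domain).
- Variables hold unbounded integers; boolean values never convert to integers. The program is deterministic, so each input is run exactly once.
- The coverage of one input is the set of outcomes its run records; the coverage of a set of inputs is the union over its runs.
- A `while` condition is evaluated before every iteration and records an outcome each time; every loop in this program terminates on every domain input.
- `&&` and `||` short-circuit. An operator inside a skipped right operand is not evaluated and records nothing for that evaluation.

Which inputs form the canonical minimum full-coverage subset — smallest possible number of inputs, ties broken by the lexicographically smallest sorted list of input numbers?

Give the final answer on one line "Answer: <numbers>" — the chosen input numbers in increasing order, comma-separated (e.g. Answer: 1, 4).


input #1, g=2, w=9: events B1->F, B3->E, B2->F, B4->T, B4->T, B4->T, B4->T, B4->T, B4->F, B6->E, B7->E, B5->F; outcomes B1=F, B2=F, B3=E, B4=T, B4=F, B5=F, B6=E, B7=E
input #2, g=4, w=3: events B1->F, B3->E, B2->F, B4->T, B4->T, B4->T, B4->F, B6->E, B7->E, B5->F; outcomes B1=F, B2=F, B3=E, B4=T, B4=F, B5=F, B6=E, B7=E
input #3, g=2, w=5: events B1->T, B4->T, B4->T, B4->T, B4->F, B6->S, B5->T; outcomes B1=T, B4=T, B4=F, B5=T, B6=S
input #4, g=1, w=3: events B1->F, B3->E, B2->F, B4->T, B4->T, B4->T, B4->F, B6->E, B7->E, B5->F; outcomes B1=F, B2=F, B3=E, B4=T, B4=F, B5=F, B6=E, B7=E
input #5, g=1, w=9: events B1->F, B3->E, B2->F, B4->T, B4->T, B4->T, B4->T, B4->T, B4->F, B6->E, B7->E, B5->F; outcomes B1=F, B2=F, B3=E, B4=T, B4=F, B5=F, B6=E, B7=E
input #6, g=4, w=4: events B1->F, B3->E, B2->F, B4->T, B4->T, B4->T, B4->F, B6->S, B5->T; outcomes B1=F, B2=F, B3=E, B4=T, B4=F, B5=T, B6=S
pool-wide coverage (11 outcomes): B1=T, B1=F, B2=F, B3=E, B4=T, B4=F, B5=T, B5=F, B6=S, B6=E, B7=E
size 1 is not enough: best union over all size-1 subsets is 8/11
the canonical winner is {1, 3}: size 2, full 11-outcome coverage, earliest index list among size-2 covers
Answer: 1, 3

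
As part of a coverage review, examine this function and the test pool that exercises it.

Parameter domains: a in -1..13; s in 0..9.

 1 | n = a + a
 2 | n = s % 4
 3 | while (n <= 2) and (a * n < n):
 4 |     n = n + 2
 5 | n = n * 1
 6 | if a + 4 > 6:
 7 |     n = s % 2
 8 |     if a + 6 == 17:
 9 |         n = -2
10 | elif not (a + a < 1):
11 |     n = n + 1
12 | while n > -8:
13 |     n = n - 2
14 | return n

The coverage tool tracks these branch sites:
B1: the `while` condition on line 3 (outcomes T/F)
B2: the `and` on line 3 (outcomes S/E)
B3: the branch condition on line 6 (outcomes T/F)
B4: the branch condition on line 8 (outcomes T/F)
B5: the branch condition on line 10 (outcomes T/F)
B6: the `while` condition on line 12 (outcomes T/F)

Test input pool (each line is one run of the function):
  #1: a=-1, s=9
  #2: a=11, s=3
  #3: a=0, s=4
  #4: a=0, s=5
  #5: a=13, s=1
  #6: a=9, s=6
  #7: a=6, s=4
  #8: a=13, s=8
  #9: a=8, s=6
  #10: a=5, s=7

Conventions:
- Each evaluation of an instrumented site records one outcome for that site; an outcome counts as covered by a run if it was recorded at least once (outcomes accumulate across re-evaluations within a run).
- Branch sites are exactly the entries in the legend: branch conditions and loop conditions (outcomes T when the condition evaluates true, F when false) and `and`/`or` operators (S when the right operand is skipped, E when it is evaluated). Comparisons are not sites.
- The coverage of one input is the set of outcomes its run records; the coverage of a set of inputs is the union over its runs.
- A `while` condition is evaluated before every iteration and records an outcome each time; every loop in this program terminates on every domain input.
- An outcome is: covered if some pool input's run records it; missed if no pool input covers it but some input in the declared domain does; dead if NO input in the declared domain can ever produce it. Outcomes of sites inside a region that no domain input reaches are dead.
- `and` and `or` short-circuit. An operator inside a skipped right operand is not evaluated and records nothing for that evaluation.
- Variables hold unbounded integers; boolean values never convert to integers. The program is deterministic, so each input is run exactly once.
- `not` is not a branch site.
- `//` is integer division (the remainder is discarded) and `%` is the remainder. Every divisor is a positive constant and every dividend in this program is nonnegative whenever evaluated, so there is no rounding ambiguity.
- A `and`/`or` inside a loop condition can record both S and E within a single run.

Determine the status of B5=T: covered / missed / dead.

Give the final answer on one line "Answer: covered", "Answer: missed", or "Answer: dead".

no pool input records B5=T
but domain input (a=1, s=0) does record it -> reachable, so missed

Answer: missed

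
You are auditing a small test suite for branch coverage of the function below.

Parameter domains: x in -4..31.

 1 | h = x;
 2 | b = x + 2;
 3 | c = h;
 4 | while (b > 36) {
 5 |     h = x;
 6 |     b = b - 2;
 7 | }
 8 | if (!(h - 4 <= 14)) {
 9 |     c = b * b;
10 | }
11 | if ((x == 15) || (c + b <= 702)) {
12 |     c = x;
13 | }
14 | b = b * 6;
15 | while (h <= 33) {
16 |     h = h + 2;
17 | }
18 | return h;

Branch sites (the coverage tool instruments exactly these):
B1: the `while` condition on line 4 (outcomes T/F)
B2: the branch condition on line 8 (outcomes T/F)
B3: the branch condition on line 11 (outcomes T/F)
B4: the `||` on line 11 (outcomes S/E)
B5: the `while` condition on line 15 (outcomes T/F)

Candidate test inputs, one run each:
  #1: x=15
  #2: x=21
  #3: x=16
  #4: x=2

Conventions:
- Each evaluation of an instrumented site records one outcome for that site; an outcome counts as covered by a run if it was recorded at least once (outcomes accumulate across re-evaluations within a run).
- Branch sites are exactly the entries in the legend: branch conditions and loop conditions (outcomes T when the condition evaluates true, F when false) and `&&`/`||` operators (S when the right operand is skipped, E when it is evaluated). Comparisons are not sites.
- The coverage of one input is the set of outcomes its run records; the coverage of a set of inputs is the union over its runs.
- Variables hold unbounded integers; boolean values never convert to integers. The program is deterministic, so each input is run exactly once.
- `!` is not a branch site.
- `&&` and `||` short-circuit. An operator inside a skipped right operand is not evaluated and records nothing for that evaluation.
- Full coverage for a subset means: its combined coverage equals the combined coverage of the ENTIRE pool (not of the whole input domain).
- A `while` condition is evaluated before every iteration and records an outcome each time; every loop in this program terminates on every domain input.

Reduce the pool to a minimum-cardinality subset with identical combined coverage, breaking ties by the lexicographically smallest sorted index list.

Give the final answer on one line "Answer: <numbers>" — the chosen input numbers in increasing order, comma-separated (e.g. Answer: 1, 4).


#1 (x=15) -> covered: B1=F, B2=F, B3=T, B4=S, B5=T, B5=F
#2 (x=21) -> covered: B1=F, B2=T, B3=T, B4=E, B5=T, B5=F
#3 (x=16) -> covered: B1=F, B2=F, B3=T, B4=E, B5=T, B5=F
#4 (x=2) -> covered: B1=F, B2=F, B3=T, B4=E, B5=T, B5=F
together the pool reaches 8 outcomes: B1=F, B2=T, B2=F, B3=T, B4=S, B4=E, B5=T, B5=F
no size-1 subset reaches all 8 outcomes (best union: 6/8)
the canonical winner is {1, 2}: size 2, full 8-outcome coverage, earliest index list among size-2 covers
Answer: 1, 2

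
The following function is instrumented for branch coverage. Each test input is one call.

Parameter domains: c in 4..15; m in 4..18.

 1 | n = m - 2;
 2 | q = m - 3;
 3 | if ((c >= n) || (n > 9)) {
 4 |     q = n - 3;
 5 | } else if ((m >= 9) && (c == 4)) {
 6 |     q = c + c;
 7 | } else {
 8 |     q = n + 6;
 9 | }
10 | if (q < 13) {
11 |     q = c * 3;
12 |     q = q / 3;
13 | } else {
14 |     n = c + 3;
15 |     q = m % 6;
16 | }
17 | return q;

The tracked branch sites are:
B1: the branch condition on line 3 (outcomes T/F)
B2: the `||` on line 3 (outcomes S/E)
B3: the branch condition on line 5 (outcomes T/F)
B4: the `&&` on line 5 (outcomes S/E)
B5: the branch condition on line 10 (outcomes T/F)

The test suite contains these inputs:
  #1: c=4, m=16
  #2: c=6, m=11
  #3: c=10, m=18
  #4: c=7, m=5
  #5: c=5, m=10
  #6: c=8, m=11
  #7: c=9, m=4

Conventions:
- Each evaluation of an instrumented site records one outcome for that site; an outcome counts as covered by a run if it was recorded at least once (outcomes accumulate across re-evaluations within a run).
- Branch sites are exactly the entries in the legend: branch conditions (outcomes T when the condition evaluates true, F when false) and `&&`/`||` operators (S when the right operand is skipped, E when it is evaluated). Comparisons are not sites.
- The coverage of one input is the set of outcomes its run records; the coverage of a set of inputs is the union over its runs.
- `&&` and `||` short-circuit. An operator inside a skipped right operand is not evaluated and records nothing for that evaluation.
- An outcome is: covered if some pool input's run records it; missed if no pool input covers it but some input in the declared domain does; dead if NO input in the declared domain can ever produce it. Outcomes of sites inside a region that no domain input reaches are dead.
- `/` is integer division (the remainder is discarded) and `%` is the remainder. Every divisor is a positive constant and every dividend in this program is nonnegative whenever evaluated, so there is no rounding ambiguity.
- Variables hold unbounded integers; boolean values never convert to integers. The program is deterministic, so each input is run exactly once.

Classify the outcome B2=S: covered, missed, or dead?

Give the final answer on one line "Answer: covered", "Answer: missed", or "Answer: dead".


B2=S is recorded by pool input(s) 4, 7 -> covered
Answer: covered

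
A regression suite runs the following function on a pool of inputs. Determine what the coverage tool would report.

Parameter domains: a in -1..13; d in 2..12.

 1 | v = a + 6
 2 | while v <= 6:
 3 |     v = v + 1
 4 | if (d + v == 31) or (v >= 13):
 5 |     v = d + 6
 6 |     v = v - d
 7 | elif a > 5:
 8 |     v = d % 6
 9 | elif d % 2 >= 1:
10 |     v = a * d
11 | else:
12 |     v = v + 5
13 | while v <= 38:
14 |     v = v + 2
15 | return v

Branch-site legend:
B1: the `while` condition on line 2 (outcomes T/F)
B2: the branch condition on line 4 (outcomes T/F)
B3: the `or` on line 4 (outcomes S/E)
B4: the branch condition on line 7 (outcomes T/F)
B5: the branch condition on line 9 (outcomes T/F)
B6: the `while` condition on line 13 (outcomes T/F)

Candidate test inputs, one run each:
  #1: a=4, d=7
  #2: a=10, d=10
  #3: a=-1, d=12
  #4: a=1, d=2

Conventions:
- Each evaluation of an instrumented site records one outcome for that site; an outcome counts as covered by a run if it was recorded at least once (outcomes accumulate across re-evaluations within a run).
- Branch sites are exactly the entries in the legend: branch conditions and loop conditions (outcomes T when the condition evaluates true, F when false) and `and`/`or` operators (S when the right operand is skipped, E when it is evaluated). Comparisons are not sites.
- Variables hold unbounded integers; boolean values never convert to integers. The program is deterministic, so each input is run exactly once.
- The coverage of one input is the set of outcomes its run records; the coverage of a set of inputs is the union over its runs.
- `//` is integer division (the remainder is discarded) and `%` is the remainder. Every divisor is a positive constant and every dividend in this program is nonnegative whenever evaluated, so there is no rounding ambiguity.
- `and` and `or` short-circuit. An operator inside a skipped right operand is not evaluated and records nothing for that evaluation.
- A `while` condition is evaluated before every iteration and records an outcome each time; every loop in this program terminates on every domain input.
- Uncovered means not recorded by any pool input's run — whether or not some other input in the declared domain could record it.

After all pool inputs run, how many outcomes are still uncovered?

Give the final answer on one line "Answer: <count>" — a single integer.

input #1, a=4, d=7: outcomes B1=F, B2=F, B3=E, B4=F, B5=T, B6=T, B6=F
input #2, a=10, d=10: outcomes B1=F, B2=T, B3=E, B6=T, B6=F
input #3, a=-1, d=12: outcomes B1=T, B1=F, B2=F, B3=E, B4=F, B5=F, B6=T, B6=F
input #4, a=1, d=2: outcomes B1=F, B2=F, B3=E, B4=F, B5=F, B6=T, B6=F
union over the pool: B1=T, B1=F, B2=T, B2=F, B3=E, B4=F, B5=T, B5=F, B6=T, B6=F
uncovered (2 of 12): B3=S, B4=T

Answer: 2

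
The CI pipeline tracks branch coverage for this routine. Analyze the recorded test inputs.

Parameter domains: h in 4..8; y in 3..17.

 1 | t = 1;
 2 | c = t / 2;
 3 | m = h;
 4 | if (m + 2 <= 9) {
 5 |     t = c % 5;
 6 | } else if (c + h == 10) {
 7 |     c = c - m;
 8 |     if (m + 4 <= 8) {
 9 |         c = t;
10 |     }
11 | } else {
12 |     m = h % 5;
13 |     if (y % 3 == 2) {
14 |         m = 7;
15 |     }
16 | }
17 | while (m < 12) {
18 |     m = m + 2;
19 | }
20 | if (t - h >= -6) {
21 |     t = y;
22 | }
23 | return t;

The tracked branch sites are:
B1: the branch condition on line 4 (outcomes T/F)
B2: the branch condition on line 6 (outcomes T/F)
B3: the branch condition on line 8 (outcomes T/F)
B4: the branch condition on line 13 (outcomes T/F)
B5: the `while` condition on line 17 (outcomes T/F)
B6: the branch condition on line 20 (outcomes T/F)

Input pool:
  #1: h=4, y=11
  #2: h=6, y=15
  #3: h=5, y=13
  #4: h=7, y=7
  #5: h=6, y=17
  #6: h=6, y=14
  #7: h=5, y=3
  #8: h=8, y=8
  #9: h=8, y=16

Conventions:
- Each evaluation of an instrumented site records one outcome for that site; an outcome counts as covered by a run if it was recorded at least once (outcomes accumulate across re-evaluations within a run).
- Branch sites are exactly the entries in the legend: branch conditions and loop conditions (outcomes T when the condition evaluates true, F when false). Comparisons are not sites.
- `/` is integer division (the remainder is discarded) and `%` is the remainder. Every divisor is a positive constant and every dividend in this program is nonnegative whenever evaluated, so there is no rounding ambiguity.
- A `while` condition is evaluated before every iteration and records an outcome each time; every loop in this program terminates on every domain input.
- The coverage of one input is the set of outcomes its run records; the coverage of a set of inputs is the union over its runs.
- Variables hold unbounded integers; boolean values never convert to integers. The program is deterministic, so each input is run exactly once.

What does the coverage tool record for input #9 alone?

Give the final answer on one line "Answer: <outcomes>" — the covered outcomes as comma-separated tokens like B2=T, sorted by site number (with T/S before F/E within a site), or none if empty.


Tracing the run of input #9 (h=8, y=16):
  B1->F, B2->F, B4->F, B5->T, B5->T, B5->T, B5->T, B5->T, B5->F, B6->F
deduplicating events, the covered set is: B1=F, B2=F, B4=F, B5=T, B5=F, B6=F
Answer: B1=F, B2=F, B4=F, B5=T, B5=F, B6=F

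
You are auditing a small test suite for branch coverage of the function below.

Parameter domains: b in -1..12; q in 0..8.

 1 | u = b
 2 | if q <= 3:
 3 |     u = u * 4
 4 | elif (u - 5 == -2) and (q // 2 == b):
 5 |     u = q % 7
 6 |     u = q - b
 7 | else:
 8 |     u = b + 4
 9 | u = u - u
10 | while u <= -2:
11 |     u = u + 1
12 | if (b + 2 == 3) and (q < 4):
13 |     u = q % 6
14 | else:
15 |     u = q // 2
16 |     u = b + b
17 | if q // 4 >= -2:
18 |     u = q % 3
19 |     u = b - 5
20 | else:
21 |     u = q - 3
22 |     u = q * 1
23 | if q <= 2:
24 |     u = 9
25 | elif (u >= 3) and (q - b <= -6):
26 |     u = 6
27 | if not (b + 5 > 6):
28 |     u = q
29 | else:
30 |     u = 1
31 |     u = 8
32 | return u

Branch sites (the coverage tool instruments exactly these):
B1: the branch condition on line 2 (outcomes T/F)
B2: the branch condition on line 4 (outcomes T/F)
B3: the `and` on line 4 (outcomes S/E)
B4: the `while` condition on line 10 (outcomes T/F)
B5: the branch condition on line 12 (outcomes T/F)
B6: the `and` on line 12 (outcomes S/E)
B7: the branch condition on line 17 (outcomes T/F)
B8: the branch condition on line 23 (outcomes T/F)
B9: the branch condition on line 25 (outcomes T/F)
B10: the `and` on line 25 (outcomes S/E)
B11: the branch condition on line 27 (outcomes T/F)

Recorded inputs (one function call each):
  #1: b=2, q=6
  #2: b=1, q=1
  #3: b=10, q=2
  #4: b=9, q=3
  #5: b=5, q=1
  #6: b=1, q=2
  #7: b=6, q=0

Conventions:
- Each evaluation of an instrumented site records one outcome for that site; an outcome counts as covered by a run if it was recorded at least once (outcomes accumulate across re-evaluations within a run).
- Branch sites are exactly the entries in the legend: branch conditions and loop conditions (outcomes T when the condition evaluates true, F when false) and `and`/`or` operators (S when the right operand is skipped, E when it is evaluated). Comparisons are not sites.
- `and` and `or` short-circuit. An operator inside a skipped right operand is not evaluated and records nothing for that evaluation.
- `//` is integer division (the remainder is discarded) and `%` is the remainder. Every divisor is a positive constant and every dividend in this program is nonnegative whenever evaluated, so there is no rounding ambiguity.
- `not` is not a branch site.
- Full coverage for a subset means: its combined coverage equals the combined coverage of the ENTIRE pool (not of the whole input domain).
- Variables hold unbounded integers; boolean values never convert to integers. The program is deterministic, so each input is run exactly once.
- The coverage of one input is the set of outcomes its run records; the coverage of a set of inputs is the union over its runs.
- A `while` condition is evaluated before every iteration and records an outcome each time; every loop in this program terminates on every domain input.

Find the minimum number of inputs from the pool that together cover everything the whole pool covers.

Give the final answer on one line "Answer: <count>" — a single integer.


input #1, b=2, q=6: outcomes B1=F, B2=F, B3=S, B4=F, B5=F, B6=S, B7=T, B8=F, B9=F, B10=S, B11=F
input #2, b=1, q=1: outcomes B1=T, B4=F, B5=T, B6=E, B7=T, B8=T, B11=T
input #3, b=10, q=2: outcomes B1=T, B4=F, B5=F, B6=S, B7=T, B8=T, B11=F
input #4, b=9, q=3: outcomes B1=T, B4=F, B5=F, B6=S, B7=T, B8=F, B9=T, B10=E, B11=F
input #5, b=5, q=1: outcomes B1=T, B4=F, B5=F, B6=S, B7=T, B8=T, B11=F
input #6, b=1, q=2: outcomes B1=T, B4=F, B5=T, B6=E, B7=T, B8=T, B11=T
input #7, b=6, q=0: outcomes B1=T, B4=F, B5=F, B6=S, B7=T, B8=T, B11=F
pool-wide coverage (18 outcomes): B1=T, B1=F, B2=F, B3=S, B4=F, B5=T, B5=F, B6=S, B6=E, B7=T, B8=T, B8=F, B9=T, B9=F, B10=S, B10=E, B11=T, B11=F
checked all size-1 subsets: none covers 18 outcomes (max 11/18)
checked all size-2 subsets: none covers 18 outcomes (max 16/18)
size 3: inputs {1, 2, 4} cover all 18 outcomes, and no lexicographically smaller subset of this size does
Answer: 3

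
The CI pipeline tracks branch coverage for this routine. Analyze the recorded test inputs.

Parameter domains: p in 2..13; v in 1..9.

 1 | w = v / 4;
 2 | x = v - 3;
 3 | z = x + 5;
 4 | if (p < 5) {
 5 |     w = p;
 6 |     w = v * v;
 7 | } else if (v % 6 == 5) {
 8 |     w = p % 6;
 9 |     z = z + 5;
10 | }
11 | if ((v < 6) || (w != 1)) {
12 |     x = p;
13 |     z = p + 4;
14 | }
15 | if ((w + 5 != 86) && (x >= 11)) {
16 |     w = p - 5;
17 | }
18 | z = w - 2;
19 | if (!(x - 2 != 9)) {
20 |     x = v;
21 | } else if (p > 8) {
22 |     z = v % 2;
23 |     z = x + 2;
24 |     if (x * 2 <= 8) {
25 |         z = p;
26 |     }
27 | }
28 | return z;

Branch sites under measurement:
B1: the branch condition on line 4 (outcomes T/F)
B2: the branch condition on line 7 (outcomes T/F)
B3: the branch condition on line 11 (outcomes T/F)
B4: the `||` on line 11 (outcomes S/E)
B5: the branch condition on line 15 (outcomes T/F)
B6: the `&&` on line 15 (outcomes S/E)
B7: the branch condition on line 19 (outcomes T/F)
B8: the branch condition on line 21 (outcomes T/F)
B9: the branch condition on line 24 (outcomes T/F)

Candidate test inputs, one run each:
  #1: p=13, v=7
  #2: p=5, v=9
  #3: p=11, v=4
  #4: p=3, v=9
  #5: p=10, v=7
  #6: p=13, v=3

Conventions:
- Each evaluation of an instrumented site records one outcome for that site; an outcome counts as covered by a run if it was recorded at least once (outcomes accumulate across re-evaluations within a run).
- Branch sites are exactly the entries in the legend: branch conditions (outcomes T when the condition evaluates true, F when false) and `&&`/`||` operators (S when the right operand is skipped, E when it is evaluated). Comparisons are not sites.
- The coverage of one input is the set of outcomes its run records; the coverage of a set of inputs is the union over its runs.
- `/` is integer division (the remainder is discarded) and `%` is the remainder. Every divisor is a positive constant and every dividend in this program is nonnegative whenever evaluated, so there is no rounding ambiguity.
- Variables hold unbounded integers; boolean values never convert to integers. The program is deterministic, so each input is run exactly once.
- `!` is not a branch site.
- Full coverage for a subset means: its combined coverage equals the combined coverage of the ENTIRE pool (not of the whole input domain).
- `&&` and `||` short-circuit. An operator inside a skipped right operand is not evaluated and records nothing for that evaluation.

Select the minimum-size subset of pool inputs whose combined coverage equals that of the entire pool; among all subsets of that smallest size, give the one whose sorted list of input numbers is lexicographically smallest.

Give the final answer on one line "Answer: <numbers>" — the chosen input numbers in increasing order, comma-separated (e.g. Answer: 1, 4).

input #1 (p=13, v=7): covers B1=F, B2=F, B3=F, B4=E, B5=F, B6=E, B7=F, B8=T, B9=T
input #2 (p=5, v=9): covers B1=F, B2=F, B3=T, B4=E, B5=F, B6=E, B7=F, B8=F
input #3 (p=11, v=4): covers B1=F, B2=F, B3=T, B4=S, B5=T, B6=E, B7=T
input #4 (p=3, v=9): covers B1=T, B3=T, B4=E, B5=F, B6=S, B7=F, B8=F
input #5 (p=10, v=7): covers B1=F, B2=F, B3=F, B4=E, B5=F, B6=E, B7=F, B8=T, B9=T
input #6 (p=13, v=3): covers B1=F, B2=F, B3=T, B4=S, B5=T, B6=E, B7=F, B8=T, B9=F
together the pool reaches 17 outcomes: B1=T, B1=F, B2=F, B3=T, B3=F, B4=S, B4=E, B5=T, B5=F, B6=S, B6=E, B7=T, B7=F, B8=T, B8=F, B9=T, B9=F
checked all size-1 subsets: none covers 17 outcomes (max 9/17)
checked all size-2 subsets: none covers 17 outcomes (max 14/17)
checked all size-3 subsets: none covers 17 outcomes (max 16/17)
the canonical winner is {1, 3, 4, 6}: size 4, full 17-outcome coverage, earliest index list among size-4 covers

Answer: 1, 3, 4, 6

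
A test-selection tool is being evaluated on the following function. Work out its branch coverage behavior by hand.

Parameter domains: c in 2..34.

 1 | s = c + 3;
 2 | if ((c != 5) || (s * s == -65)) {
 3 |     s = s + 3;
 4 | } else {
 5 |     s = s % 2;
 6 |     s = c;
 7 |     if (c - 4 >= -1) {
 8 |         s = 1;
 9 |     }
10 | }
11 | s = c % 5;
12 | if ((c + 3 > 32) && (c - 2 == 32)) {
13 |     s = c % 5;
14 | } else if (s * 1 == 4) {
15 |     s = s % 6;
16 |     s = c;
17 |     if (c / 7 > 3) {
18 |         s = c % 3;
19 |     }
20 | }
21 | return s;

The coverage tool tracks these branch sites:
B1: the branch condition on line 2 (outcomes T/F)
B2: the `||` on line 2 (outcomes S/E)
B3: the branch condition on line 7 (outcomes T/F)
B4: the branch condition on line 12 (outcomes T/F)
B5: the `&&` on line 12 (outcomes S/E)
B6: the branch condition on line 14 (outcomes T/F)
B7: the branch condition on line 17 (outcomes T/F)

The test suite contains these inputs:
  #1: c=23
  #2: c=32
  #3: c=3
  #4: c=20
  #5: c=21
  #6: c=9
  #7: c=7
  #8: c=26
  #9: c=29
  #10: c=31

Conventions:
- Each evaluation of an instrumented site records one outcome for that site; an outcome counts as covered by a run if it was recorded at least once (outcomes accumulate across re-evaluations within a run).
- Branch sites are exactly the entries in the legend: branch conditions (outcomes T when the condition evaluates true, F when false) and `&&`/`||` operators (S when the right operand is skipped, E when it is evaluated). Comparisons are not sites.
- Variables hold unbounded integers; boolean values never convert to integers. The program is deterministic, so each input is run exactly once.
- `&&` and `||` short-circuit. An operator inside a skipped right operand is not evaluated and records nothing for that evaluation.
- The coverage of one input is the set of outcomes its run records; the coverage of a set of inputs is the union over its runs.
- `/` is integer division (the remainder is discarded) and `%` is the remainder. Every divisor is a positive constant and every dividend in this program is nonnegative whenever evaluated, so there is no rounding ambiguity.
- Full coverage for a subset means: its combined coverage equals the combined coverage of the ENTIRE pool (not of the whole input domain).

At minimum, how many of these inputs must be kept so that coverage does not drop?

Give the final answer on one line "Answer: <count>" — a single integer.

#1 (c=23) -> B2->S, B1->T, B5->S, B4->F, B6->F; covered: B1=T, B2=S, B4=F, B5=S, B6=F
#2 (c=32) -> B2->S, B1->T, B5->E, B4->F, B6->F; covered: B1=T, B2=S, B4=F, B5=E, B6=F
#3 (c=3) -> B2->S, B1->T, B5->S, B4->F, B6->F; covered: B1=T, B2=S, B4=F, B5=S, B6=F
#4 (c=20) -> B2->S, B1->T, B5->S, B4->F, B6->F; covered: B1=T, B2=S, B4=F, B5=S, B6=F
#5 (c=21) -> B2->S, B1->T, B5->S, B4->F, B6->F; covered: B1=T, B2=S, B4=F, B5=S, B6=F
#6 (c=9) -> B2->S, B1->T, B5->S, B4->F, B6->T, B7->F; covered: B1=T, B2=S, B4=F, B5=S, B6=T, B7=F
#7 (c=7) -> B2->S, B1->T, B5->S, B4->F, B6->F; covered: B1=T, B2=S, B4=F, B5=S, B6=F
#8 (c=26) -> B2->S, B1->T, B5->S, B4->F, B6->F; covered: B1=T, B2=S, B4=F, B5=S, B6=F
#9 (c=29) -> B2->S, B1->T, B5->S, B4->F, B6->T, B7->T; covered: B1=T, B2=S, B4=F, B5=S, B6=T, B7=T
#10 (c=31) -> B2->S, B1->T, B5->E, B4->F, B6->F; covered: B1=T, B2=S, B4=F, B5=E, B6=F
together the pool reaches 9 outcomes: B1=T, B2=S, B4=F, B5=S, B5=E, B6=T, B6=F, B7=T, B7=F
every size-1 subset falls short of the 9 outcomes (best: 6/9)
every size-2 subset falls short of the 9 outcomes (best: 8/9)
the canonical winner is {2, 6, 9}: size 3, full 9-outcome coverage, earliest index list among size-3 covers

Answer: 3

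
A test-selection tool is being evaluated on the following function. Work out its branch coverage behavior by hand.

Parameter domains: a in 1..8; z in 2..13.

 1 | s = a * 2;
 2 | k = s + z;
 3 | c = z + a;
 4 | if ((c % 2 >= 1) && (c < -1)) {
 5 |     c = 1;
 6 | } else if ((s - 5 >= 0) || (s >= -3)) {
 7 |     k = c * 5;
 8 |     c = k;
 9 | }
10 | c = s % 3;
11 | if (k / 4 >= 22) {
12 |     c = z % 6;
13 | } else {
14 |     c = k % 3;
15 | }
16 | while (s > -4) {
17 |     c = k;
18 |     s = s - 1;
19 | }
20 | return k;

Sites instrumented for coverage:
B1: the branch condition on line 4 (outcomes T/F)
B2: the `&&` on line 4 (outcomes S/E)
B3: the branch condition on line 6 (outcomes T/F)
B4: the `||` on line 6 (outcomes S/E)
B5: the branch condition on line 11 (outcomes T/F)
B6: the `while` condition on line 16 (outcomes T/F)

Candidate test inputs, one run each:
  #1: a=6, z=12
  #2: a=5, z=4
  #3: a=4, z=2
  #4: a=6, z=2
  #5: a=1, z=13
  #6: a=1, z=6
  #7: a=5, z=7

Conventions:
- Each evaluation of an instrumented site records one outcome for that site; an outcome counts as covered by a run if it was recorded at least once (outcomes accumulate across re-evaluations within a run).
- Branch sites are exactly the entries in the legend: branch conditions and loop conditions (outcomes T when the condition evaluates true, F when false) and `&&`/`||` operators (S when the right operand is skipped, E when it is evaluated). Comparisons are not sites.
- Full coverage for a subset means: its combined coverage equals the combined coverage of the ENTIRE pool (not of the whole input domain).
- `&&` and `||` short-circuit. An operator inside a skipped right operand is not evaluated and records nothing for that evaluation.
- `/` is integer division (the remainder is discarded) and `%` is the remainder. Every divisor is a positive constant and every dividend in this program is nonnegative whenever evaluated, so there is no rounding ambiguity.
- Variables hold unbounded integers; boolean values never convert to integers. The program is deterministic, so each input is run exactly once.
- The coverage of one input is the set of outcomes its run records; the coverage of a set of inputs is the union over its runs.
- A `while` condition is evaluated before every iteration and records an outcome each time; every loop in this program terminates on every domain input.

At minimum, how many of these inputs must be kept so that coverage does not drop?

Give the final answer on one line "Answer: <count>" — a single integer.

test 1 (a=6, z=12) fires B2->S, B1->F, B4->S, B3->T, B5->T, B6->T, B6->T, B6->T, B6->T, B6->T, B6->T, B6->T, B6->T, B6->T, ...; hits B1=F, B2=S, B3=T, B4=S, B5=T, B6=T, B6=F
test 2 (a=5, z=4) fires B2->E, B1->F, B4->S, B3->T, B5->F, B6->T, B6->T, B6->T, B6->T, B6->T, B6->T, B6->T, B6->T, B6->T, ...; hits B1=F, B2=E, B3=T, B4=S, B5=F, B6=T, B6=F
test 3 (a=4, z=2) fires B2->S, B1->F, B4->S, B3->T, B5->F, B6->T, B6->T, B6->T, B6->T, B6->T, B6->T, B6->T, B6->T, B6->T, ...; hits B1=F, B2=S, B3=T, B4=S, B5=F, B6=T, B6=F
test 4 (a=6, z=2) fires B2->S, B1->F, B4->S, B3->T, B5->F, B6->T, B6->T, B6->T, B6->T, B6->T, B6->T, B6->T, B6->T, B6->T, ...; hits B1=F, B2=S, B3=T, B4=S, B5=F, B6=T, B6=F
test 5 (a=1, z=13) fires B2->S, B1->F, B4->E, B3->T, B5->F, B6->T, B6->T, B6->T, B6->T, B6->T, B6->T, B6->F; hits B1=F, B2=S, B3=T, B4=E, B5=F, B6=T, B6=F
test 6 (a=1, z=6) fires B2->E, B1->F, B4->E, B3->T, B5->F, B6->T, B6->T, B6->T, B6->T, B6->T, B6->T, B6->F; hits B1=F, B2=E, B3=T, B4=E, B5=F, B6=T, B6=F
test 7 (a=5, z=7) fires B2->S, B1->F, B4->S, B3->T, B5->F, B6->T, B6->T, B6->T, B6->T, B6->T, B6->T, B6->T, B6->T, B6->T, ...; hits B1=F, B2=S, B3=T, B4=S, B5=F, B6=T, B6=F
the full pool covers 10 outcomes: B1=F, B2=S, B2=E, B3=T, B4=S, B4=E, B5=T, B5=F, B6=T, B6=F
every size-1 subset falls short of the 10 outcomes (best: 7/10)
inputs {1, 6} (size 2) cover everything; no size-2 subset with a lexicographically smaller index list covers all 10

Answer: 2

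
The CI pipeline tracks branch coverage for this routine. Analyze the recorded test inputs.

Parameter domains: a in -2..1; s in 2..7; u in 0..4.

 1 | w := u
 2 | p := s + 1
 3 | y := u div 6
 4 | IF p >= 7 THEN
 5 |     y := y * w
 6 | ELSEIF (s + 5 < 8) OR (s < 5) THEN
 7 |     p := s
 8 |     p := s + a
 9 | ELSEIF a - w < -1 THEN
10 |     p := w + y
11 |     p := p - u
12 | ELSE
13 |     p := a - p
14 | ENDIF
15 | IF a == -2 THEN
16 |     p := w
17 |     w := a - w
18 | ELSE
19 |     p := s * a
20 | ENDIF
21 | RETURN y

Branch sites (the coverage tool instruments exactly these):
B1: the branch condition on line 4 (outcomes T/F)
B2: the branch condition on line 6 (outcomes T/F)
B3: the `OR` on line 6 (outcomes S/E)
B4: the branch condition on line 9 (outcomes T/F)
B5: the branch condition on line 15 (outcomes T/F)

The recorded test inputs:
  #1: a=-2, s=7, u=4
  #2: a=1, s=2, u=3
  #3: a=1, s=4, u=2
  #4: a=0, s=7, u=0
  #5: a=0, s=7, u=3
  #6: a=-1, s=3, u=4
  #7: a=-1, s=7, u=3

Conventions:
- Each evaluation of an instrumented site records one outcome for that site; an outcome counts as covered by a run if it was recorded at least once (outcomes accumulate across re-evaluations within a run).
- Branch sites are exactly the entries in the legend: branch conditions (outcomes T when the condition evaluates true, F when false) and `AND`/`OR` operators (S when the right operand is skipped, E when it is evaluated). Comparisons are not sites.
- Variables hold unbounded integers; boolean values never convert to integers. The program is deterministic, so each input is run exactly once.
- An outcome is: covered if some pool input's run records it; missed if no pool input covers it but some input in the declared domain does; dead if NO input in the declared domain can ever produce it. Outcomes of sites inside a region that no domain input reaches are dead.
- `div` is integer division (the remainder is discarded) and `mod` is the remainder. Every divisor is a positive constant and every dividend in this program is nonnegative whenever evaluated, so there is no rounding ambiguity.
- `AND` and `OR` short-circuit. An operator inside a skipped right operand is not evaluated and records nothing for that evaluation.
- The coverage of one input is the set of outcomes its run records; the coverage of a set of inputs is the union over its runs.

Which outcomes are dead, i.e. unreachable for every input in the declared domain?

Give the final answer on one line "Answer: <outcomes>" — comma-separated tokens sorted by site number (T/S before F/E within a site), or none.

running all 120 domain inputs and tallying outcomes:
  reachable outcomes have witnesses, e.g. B1=T (e.g. a=-2, s=6, u=0), B1=F (e.g. a=-2, s=2, u=0), B2=T (e.g. a=-2, s=2, u=0), B2=F (e.g. a=-2, s=5, u=0)

Answer: none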